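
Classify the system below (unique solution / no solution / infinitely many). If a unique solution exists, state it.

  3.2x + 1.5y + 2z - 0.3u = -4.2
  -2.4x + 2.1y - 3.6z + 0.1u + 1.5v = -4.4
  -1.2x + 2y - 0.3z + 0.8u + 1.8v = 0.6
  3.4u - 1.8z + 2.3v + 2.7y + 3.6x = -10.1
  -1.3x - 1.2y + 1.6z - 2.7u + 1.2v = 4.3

x = -2, y = -1, z = 2, u = 1, v = 0

Row-reduce the augmented matrix:
R1 ← R1 / (16/5).
R2 ← R2 + 12/5·R1.
R3 ← R3 + 6/5·R1.
R4 ← R4 − 18/5·R1.
R5 ← R5 + 13/10·R1.
R2 ← R2 / (129/40).
R1 ← R1 − 15/32·R2.
R3 ← R3 − 41/16·R2.
R4 ← R4 − 81/80·R2.
R5 ← R5 + 189/320·R2.
R3 ← R3 / (911/430).
R1 ← R1 − 40/43·R3.
R2 ← R2 + 28/43·R3.
R4 ← R4 + 729/215·R3.
R5 ← R5 − 436/215·R3.
R4 ← R4 / (22939/4555).
R1 ← R1 + 4603/10932·R4.
R2 ← R2 − 185/911·R4.
R3 ← R3 − 1015/2733·R4.
R5 ← R5 + 393323/109320·R4.
R5 ← R5 / (4553267/1572960).
R1 ← R1 + 276083/1101072·R5.
R2 ← R2 − 49459/91756·R5.
R3 ← R3 − 109/1356·R5.
R4 ← R4 − 51059/91756·R5.
Reading off the reduced rows gives x = -2, y = -1, z = 2, u = 1, v = 0.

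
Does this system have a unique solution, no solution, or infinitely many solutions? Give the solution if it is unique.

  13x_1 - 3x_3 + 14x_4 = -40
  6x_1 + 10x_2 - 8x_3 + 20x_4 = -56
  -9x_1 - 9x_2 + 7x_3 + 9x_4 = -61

Row-reduce:
R1 ← R1 / (13).
R2 ← R2 − 6·R1.
R3 ← R3 + 9·R1.
R2 ← R2 / (10).
R3 ← R3 + 9·R2.
R3 ← R3 / (-67/65).
R1 ← R1 + 3/13·R3.
R2 ← R2 + 43/65·R3.
Rank is 3 with 4 unknowns, leaving x_4 free.

infinitely many solutions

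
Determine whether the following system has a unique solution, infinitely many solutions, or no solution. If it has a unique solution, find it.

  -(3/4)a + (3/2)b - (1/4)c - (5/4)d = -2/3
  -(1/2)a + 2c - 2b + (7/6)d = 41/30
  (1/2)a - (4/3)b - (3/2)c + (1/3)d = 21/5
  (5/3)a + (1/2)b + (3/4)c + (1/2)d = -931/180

Row-reduce the augmented matrix:
R1 ← R1 / (-3/4).
R2 ← R2 + 1/2·R1.
R3 ← R3 − 1/2·R1.
R4 ← R4 − 5/3·R1.
R2 ← R2 / (-3).
R1 ← R1 + 2·R2.
R3 ← R3 + 1/3·R2.
R4 ← R4 − 23/6·R2.
R3 ← R3 / (-103/54).
R1 ← R1 + 10/9·R3.
R2 ← R2 + 13/18·R3.
R4 ← R4 − 80/27·R3.
R4 ← R4 / (-1565/1854).
R1 ← R1 − 233/309·R4.
R2 ← R2 + 81/206·R4.
R3 ← R3 − 39/103·R4.
Reading off the reduced rows gives a = -4/3, b = -5/2, c = -4/3, d = -7/5.

a = -4/3, b = -5/2, c = -4/3, d = -7/5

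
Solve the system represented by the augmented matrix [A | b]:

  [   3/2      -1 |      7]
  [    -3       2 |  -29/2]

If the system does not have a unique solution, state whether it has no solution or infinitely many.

Row-reduce:
R1 ← R1 / (3/2).
R2 ← R2 + 3·R1.
Row 2 reduces to 0 = -1/2, a contradiction. The system is inconsistent.

no solution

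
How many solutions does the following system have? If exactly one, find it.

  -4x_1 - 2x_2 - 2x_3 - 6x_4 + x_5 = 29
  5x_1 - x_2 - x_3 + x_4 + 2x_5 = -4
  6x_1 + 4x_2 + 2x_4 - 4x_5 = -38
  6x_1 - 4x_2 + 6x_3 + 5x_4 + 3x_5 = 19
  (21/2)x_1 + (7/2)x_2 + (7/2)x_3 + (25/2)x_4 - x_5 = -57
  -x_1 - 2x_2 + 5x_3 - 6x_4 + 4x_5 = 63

no solution

Row-reduce:
R1 ← R1 / (-4).
R2 ← R2 − 5·R1.
R3 ← R3 − 6·R1.
R4 ← R4 − 6·R1.
R5 ← R5 − 21/2·R1.
R6 ← R6 + 1·R1.
R2 ← R2 / (-7/2).
R1 ← R1 − 1/2·R2.
R3 ← R3 − 1·R2.
R4 ← R4 + 7·R2.
R5 ← R5 + 7/4·R2.
R6 ← R6 + 3/2·R2.
R3 ← R3 / (-4).
R2 ← R2 − 1·R3.
R4 ← R4 − 10·R3.
R6 ← R6 − 7·R3.
R4 ← R4 / (-92/7).
R1 ← R1 − 4/7·R4.
R2 ← R2 + 5/14·R4.
R3 ← R3 − 31/14·R4.
R6 ← R6 + 241/14·R4.
Swap R5 and R6.
R5 ← R5 / (2713/368).
R1 ← R1 + 1/23·R5.
R2 ← R2 + 427/368·R5.
R3 ← R3 + 223/368·R5.
R4 ← R4 − 83/184·R5.
Row 6 reduces to 0 = 3, a contradiction. The system is inconsistent.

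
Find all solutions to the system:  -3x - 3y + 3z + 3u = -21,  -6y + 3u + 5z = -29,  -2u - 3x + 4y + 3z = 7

infinitely many solutions

Row-reduce:
R1 ← R1 / (-3).
R3 ← R3 + 3·R1.
R2 ← R2 / (-6).
R1 ← R1 − 1·R2.
R3 ← R3 − 7·R2.
R3 ← R3 / (35/6).
R1 ← R1 + 1/6·R3.
R2 ← R2 + 5/6·R3.
Rank is 3 with 4 unknowns, leaving u free.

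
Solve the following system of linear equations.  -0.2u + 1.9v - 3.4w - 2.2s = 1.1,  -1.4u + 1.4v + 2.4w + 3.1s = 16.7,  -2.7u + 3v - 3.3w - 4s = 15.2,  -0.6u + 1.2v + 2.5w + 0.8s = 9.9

Row-reduce the augmented matrix:
R1 ← R1 / (-1/5).
R2 ← R2 + 7/5·R1.
R3 ← R3 + 27/10·R1.
R4 ← R4 + 3/5·R1.
R2 ← R2 / (-119/10).
R1 ← R1 + 19/2·R2.
R3 ← R3 + 453/20·R2.
R4 ← R4 + 9/2·R2.
R3 ← R3 / (-8649/1190).
R1 ← R1 + 466/119·R3.
R2 ← R2 + 262/119·R3.
R4 ← R4 − 3323/1190·R3.
R4 ← R4 / (-562261/172980).
R1 ← R1 − 23459/17298·R4.
R2 ← R2 − 11476/8649·R4.
R3 ← R3 − 22639/17298·R4.
Reading off the reduced rows gives u = -5, v = 3, w = 1, s = 1.

u = -5, v = 3, w = 1, s = 1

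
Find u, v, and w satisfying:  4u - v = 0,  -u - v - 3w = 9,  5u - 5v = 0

u = 0, v = 0, w = -3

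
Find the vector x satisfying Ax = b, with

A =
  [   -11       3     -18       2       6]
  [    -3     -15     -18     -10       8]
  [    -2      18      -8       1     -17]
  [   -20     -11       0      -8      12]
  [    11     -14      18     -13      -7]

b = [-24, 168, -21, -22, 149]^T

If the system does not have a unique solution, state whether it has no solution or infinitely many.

x_1 = 4, x_2 = -6, x_3 = -4, x_4 = -5, x_5 = -4

Row-reduce the augmented matrix:
R1 ← R1 / (-11).
R2 ← R2 + 3·R1.
R3 ← R3 + 2·R1.
R4 ← R4 + 20·R1.
R5 ← R5 − 11·R1.
R2 ← R2 / (-174/11).
R1 ← R1 + 3/11·R2.
R3 ← R3 − 192/11·R2.
R4 ← R4 + 181/11·R2.
R5 ← R5 + 11·R2.
R3 ← R3 / (-556/29).
R1 ← R1 − 54/29·R3.
R2 ← R2 − 24/29·R3.
R4 ← R4 − 1344/29·R3.
R5 ← R5 − 264/29·R3.
R4 ← R4 / (-11366/417).
R1 ← R1 + 297/278·R4.
R2 ← R2 − 80/417·R4.
R3 ← R3 − 319/556·R4.
R5 ← R5 + 3707/417·R4.
R5 ← R5 / (-1719/11366).
R1 ← R1 + 10565/22732·R5.
R2 ← R2 + 6293/5683·R5.
R3 ← R3 + 4649/45464·R5.
R4 ← R4 − 13463/11366·R5.
Reading off the reduced rows gives x_1 = 4, x_2 = -6, x_3 = -4, x_4 = -5, x_5 = -4.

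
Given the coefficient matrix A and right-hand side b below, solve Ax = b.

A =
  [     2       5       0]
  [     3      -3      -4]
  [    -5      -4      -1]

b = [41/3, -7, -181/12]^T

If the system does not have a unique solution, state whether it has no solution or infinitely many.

x_1 = 1, x_2 = 7/3, x_3 = 3/4

Row-reduce the augmented matrix:
R1 ← R1 / (2).
R2 ← R2 − 3·R1.
R3 ← R3 + 5·R1.
R2 ← R2 / (-21/2).
R1 ← R1 − 5/2·R2.
R3 ← R3 − 17/2·R2.
R3 ← R3 / (-89/21).
R1 ← R1 + 20/21·R3.
R2 ← R2 − 8/21·R3.
Reading off the reduced rows gives x_1 = 1, x_2 = 7/3, x_3 = 3/4.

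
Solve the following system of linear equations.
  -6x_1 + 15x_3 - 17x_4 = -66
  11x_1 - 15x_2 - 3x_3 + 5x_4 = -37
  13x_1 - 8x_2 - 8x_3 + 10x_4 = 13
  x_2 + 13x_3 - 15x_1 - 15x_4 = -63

infinitely many solutions

Row-reduce:
R1 ← R1 / (-6).
R2 ← R2 − 11·R1.
R3 ← R3 − 13·R1.
R4 ← R4 + 15·R1.
R2 ← R2 / (-15).
R3 ← R3 + 8·R2.
R4 ← R4 − 1·R2.
R3 ← R3 / (343/30).
R1 ← R1 + 5/2·R3.
R2 ← R2 + 49/30·R3.
R4 ← R4 + 343/15·R3.
Rank is 3 with 4 unknowns, leaving x_4 free.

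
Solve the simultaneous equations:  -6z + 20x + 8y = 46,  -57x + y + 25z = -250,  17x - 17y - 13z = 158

Row-reduce:
R1 ← R1 / (20).
R2 ← R2 + 57·R1.
R3 ← R3 − 17·R1.
R2 ← R2 / (119/5).
R1 ← R1 − 2/5·R2.
R3 ← R3 + 119/5·R2.
Rank is 2 with 3 unknowns, leaving z free.

infinitely many solutions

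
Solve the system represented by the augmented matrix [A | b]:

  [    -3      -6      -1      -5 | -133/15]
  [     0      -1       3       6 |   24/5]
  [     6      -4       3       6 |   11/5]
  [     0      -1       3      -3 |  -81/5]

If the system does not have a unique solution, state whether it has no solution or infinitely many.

Row-reduce the augmented matrix:
R1 ← R1 / (-3).
R3 ← R3 − 6·R1.
R2 ← R2 / (-1).
R1 ← R1 − 2·R2.
R3 ← R3 + 16·R2.
R4 ← R4 + 1·R2.
R3 ← R3 / (-47).
R1 ← R1 − 19/3·R3.
R2 ← R2 + 3·R3.
R4 ← R4 / (-9).
R1 ← R1 − 9/47·R4.
R2 ← R2 − 18/47·R4.
R3 ← R3 − 100/47·R4.
Reading off the reduced rows gives x_1 = -1/3, x_2 = 1/5, x_3 = -3, x_4 = 7/3.

x_1 = -1/3, x_2 = 1/5, x_3 = -3, x_4 = 7/3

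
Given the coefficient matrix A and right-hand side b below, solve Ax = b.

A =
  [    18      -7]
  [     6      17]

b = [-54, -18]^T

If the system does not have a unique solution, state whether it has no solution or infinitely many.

x_1 = -3, x_2 = 0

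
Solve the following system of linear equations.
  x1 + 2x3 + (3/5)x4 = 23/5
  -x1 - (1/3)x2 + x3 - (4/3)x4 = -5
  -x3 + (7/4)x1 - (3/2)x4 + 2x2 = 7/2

infinitely many solutions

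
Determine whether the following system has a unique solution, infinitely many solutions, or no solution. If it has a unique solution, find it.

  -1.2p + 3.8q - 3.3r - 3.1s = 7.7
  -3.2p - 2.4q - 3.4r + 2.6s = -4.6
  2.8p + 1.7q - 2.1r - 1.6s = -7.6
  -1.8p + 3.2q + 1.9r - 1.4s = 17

Row-reduce the augmented matrix:
R1 ← R1 / (-6/5).
R2 ← R2 + 16/5·R1.
R3 ← R3 − 14/5·R1.
R4 ← R4 + 9/5·R1.
R2 ← R2 / (-188/15).
R1 ← R1 + 19/6·R2.
R3 ← R3 − 317/30·R2.
R4 ← R4 + 5/2·R2.
R3 ← R3 / (-1973/376).
R1 ← R1 − 521/376·R3.
R2 ← R2 + 81/188·R3.
R4 ← R4 − 10853/1880·R3.
R4 ← R4 / (71201/49325).
R1 ← R1 + 1491/19730·R4.
R2 ← R2 + 8819/9865·R4.
R3 ← R3 + 617/9865·R4.
Reading off the reduced rows gives p = -3, q = 2, r = 2, s = -1.

p = -3, q = 2, r = 2, s = -1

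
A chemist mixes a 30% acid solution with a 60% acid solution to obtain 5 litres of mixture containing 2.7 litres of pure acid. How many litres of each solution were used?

litres of solution A: 1, litres of solution B: 4

Let a = litres of solution A, b = litres of solution B.
  a + b = 5
  (3/10)a + (3/5)b = 27/10
Row-reduce the augmented matrix:
R2 ← R2 − 3/10·R1.
R2 ← R2 / (3/10).
R1 ← R1 − 1·R2.
Reading off the reduced rows gives a = 1, b = 4.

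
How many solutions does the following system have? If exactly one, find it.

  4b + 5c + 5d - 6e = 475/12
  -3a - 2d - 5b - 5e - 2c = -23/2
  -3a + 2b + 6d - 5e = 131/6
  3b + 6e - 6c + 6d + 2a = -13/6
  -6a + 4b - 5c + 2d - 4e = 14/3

Row-reduce the augmented matrix:
Swap R1 and R2.
R1 ← R1 / (-3).
R3 ← R3 + 3·R1.
R4 ← R4 − 2·R1.
R5 ← R5 + 6·R1.
R2 ← R2 / (4).
R1 ← R1 − 5/3·R2.
R3 ← R3 − 7·R2.
R4 ← R4 + 1/3·R2.
R5 ← R5 − 14·R2.
R3 ← R3 / (-27/4).
R1 ← R1 + 17/12·R3.
R2 ← R2 − 5/4·R3.
R4 ← R4 + 83/12·R3.
R5 ← R5 + 37/2·R3.
R4 ← R4 / (158/27).
R1 ← R1 + 34/27·R4.
R2 ← R2 − 10/9·R4.
R3 ← R3 − 1/9·R4.
R5 ← R5 + 85/9·R4.
R5 ← R5 / (-1236/79).
R1 ← R1 − 9/79·R5.
R2 ← R2 − 164/79·R5.
R3 ← R3 + 110/79·R5.
R4 ← R4 + 116/79·R5.
Reading off the reduced rows gives a = 5/3, b = 7/3, c = 3/2, d = 7/4, e = -7/3.

a = 5/3, b = 7/3, c = 3/2, d = 7/4, e = -7/3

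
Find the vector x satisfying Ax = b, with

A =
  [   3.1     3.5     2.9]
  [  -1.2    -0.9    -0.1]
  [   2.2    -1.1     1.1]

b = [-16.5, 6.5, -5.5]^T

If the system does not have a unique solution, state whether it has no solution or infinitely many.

Row-reduce the augmented matrix:
R1 ← R1 / (31/10).
R2 ← R2 + 6/5·R1.
R3 ← R3 − 11/5·R1.
R2 ← R2 / (141/310).
R1 ← R1 − 35/31·R2.
R3 ← R3 + 1111/310·R2.
R3 ← R3 / (1001/141).
R1 ← R1 + 226/141·R3.
R2 ← R2 − 317/141·R3.
Reading off the reduced rows gives x_1 = -4, x_2 = -2, x_3 = 1.

x_1 = -4, x_2 = -2, x_3 = 1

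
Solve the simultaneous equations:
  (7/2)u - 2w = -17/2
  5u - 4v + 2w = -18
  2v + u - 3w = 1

Row-reduce:
R1 ← R1 / (7/2).
R2 ← R2 − 5·R1.
R3 ← R3 − 1·R1.
R2 ← R2 / (-4).
R3 ← R3 − 2·R2.
Row 3 reduces to 0 = 1/2, a contradiction. The system is inconsistent.

no solution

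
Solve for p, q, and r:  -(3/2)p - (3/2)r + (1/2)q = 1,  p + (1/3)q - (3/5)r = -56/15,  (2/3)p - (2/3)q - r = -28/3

Row-reduce the augmented matrix:
R1 ← R1 / (-3/2).
R2 ← R2 − 1·R1.
R3 ← R3 − 2/3·R1.
R2 ← R2 / (2/3).
R1 ← R1 + 1/3·R2.
R3 ← R3 + 4/9·R2.
R3 ← R3 / (-41/15).
R1 ← R1 − 1/5·R3.
R2 ← R2 + 12/5·R3.
Reading off the reduced rows gives p = -3, q = 5, r = 4.

p = -3, q = 5, r = 4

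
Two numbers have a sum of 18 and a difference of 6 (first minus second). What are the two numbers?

first number: 12, second number: 6

Let x = first number, y = second number.
  x + y = 18
  x - y = 6
From equation 1: x = 18 − y.
Substitute into equation 2 and solve: y = 6.
Then x = 12.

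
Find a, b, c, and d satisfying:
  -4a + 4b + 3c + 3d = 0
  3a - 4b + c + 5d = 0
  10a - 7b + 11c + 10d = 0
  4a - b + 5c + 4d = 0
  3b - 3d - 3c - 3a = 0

Row-reduce the augmented matrix:
R1 ← R1 / (-4).
R2 ← R2 − 3·R1.
R3 ← R3 − 10·R1.
R4 ← R4 − 4·R1.
R5 ← R5 + 3·R1.
R2 ← R2 / (-1).
R1 ← R1 + 1·R2.
R3 ← R3 − 3·R2.
R4 ← R4 − 3·R2.
R3 ← R3 / (113/4).
R1 ← R1 + 4·R3.
R2 ← R2 + 13/4·R3.
R4 ← R4 − 71/4·R3.
R5 ← R5 + 21/4·R3.
R4 ← R4 / (462/113).
R1 ← R1 + 276/113·R4.
R2 ← R2 + 309/113·R4.
R3 ← R3 − 157/113·R4.
R5 ← R5 − 231/113·R4.
R5 reduces to 0 = 0, so the extra equation is consistent.
Reading off the reduced rows gives a = 0, b = 0, c = 0, d = 0.

a = 0, b = 0, c = 0, d = 0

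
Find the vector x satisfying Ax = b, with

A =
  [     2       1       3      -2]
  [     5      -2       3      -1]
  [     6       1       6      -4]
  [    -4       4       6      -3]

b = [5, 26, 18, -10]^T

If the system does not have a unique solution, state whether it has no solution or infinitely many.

x_1 = 1, x_2 = -6, x_3 = 3, x_4 = 0

Row-reduce the augmented matrix:
R1 ← R1 / (2).
R2 ← R2 − 5·R1.
R3 ← R3 − 6·R1.
R4 ← R4 + 4·R1.
R2 ← R2 / (-9/2).
R1 ← R1 − 1/2·R2.
R3 ← R3 + 2·R2.
R4 ← R4 − 6·R2.
R3 ← R3 / (-1).
R1 ← R1 − 1·R3.
R2 ← R2 − 1·R3.
R4 ← R4 − 6·R3.
R4 ← R4 / (-1/3).
R1 ← R1 + 1/3·R4.
R2 ← R2 + 2/3·R4.
R3 ← R3 + 2/9·R4.
Reading off the reduced rows gives x_1 = 1, x_2 = -6, x_3 = 3, x_4 = 0.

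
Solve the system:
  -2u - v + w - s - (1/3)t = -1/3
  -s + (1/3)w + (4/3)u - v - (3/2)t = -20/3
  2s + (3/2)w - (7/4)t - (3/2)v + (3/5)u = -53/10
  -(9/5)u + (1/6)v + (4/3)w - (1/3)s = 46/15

Row-reduce:
R1 ← R1 / (-2).
R2 ← R2 − 4/3·R1.
R3 ← R3 − 3/5·R1.
R4 ← R4 + 9/5·R1.
R2 ← R2 / (-5/3).
R1 ← R1 − 1/2·R2.
R3 ← R3 + 9/5·R2.
R4 ← R4 − 16/15·R2.
R3 ← R3 / (18/25).
R1 ← R1 + 1/5·R3.
R2 ← R2 + 3/5·R3.
R4 ← R4 − 161/150·R3.
R4 ← R4 / (-1235/216).
R1 ← R1 − 35/36·R4.
R2 ← R2 − 47/12·R4.
R3 ← R3 − 175/36·R4.
Rank is 4 with 5 unknowns, leaving t free.

infinitely many solutions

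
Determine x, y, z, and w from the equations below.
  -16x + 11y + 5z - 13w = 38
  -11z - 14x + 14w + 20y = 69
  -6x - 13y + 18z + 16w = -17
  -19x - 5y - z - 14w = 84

Row-reduce the augmented matrix:
R1 ← R1 / (-16).
R2 ← R2 + 14·R1.
R3 ← R3 + 6·R1.
R4 ← R4 + 19·R1.
R2 ← R2 / (83/8).
R1 ← R1 + 11/16·R2.
R3 ← R3 + 137/8·R2.
R4 ← R4 + 289/16·R2.
R3 ← R3 / (-768/83).
R1 ← R1 + 221/166·R3.
R2 ← R2 + 123/83·R3.
R4 ← R4 + 5595/166·R3.
R4 ← R4 / (-93691/512).
R1 ← R1 + 10039/1536·R4.
R2 ← R2 + 1947/256·R4.
R3 ← R3 + 5209/768·R4.
Reading off the reduced rows gives x = -4, y = -1, z = -3, w = 0.

x = -4, y = -1, z = -3, w = 0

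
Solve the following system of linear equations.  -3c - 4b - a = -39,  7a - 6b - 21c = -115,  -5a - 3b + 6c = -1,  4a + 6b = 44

a = 5, b = 4, c = 6

Row-reduce the augmented matrix:
R1 ← R1 / (-1).
R2 ← R2 − 7·R1.
R3 ← R3 + 5·R1.
R4 ← R4 − 4·R1.
R2 ← R2 / (-34).
R1 ← R1 − 4·R2.
R3 ← R3 − 17·R2.
R4 ← R4 + 10·R2.
Swap R3 and R4.
R3 ← R3 / (6/17).
R1 ← R1 + 33/17·R3.
R2 ← R2 − 21/17·R3.
R4 reduces to 0 = 0, so the extra equation is consistent.
Reading off the reduced rows gives a = 5, b = 4, c = 6.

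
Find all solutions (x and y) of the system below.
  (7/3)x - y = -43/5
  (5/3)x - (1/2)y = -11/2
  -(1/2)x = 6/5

Row-reduce the augmented matrix:
R1 ← R1 / (7/3).
R2 ← R2 − 5/3·R1.
R3 ← R3 + 1/2·R1.
R2 ← R2 / (3/14).
R1 ← R1 + 3/7·R2.
R3 ← R3 + 3/14·R2.
R3 reduces to 0 = 0, so the extra equation is consistent.
Reading off the reduced rows gives x = -12/5, y = 3.

x = -12/5, y = 3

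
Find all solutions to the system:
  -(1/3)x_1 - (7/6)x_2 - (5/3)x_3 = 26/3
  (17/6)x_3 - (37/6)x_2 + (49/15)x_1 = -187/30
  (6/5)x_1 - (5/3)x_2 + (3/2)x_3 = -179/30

Row-reduce:
R1 ← R1 / (-1/3).
R2 ← R2 − 49/15·R1.
R3 ← R3 − 6/5·R1.
R2 ← R2 / (-88/5).
R1 ← R1 − 7/2·R2.
R3 ← R3 + 88/15·R2.
Row 3 reduces to 0 = -1, a contradiction. The system is inconsistent.

no solution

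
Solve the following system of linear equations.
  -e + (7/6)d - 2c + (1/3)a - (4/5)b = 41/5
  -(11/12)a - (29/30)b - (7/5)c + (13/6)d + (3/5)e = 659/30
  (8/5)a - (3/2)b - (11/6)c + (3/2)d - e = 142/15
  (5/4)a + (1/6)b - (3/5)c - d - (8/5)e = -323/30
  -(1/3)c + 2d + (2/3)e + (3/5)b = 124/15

Row-reduce:
R1 ← R1 / (1/3).
R2 ← R2 + 11/12·R1.
R3 ← R3 − 8/5·R1.
R4 ← R4 − 5/4·R1.
R2 ← R2 / (-19/6).
R1 ← R1 + 12/5·R2.
R3 ← R3 − 117/50·R2.
R4 ← R4 − 19/6·R2.
R5 ← R5 − 3/5·R2.
R3 ← R3 / (19009/7125).
R1 ← R1 + 366/475·R3.
R2 ← R2 − 207/95·R3.
R5 ← R5 + 2338/1425·R3.
Swap R4 and R5.
R4 ← R4 / (55879/19009).
R1 ← R1 + 46435/76036·R4.
R2 ← R2 + 242205/152072·R4.
R3 ← R3 + 7305/152072·R4.
Row 5 reduces to 0 = 3, a contradiction. The system is inconsistent.

no solution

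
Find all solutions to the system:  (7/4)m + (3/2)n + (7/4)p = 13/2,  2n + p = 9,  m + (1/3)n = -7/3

Row-reduce the augmented matrix:
R1 ← R1 / (7/4).
R3 ← R3 − 1·R1.
R2 ← R2 / (2).
R1 ← R1 − 6/7·R2.
R3 ← R3 + 11/21·R2.
R3 ← R3 / (-31/42).
R1 ← R1 − 4/7·R3.
R2 ← R2 − 1/2·R3.
Reading off the reduced rows gives m = -3, n = 2, p = 5.

m = -3, n = 2, p = 5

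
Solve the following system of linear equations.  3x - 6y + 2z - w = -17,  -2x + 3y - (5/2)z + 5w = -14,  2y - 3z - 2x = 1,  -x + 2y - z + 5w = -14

no solution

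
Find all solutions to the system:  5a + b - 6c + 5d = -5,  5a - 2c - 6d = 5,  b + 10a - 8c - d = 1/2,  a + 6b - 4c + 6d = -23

no solution

Row-reduce:
R1 ← R1 / (5).
R2 ← R2 − 5·R1.
R3 ← R3 − 10·R1.
R4 ← R4 − 1·R1.
R2 ← R2 / (-1).
R1 ← R1 − 1/5·R2.
R3 ← R3 + 1·R2.
R4 ← R4 − 29/5·R2.
Swap R3 and R4.
R3 ← R3 / (102/5).
R1 ← R1 + 2/5·R3.
R2 ← R2 + 4·R3.
Row 4 reduces to 0 = 1/2, a contradiction. The system is inconsistent.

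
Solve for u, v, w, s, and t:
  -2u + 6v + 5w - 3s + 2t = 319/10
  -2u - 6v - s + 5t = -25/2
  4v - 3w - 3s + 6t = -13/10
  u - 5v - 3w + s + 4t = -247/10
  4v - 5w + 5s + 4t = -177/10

u = -1, v = 2, w = 3, s = -3/2, t = -4/5

Row-reduce the augmented matrix:
R1 ← R1 / (-2).
R2 ← R2 + 2·R1.
R4 ← R4 − 1·R1.
R2 ← R2 / (-12).
R1 ← R1 + 3·R2.
R3 ← R3 − 4·R2.
R4 ← R4 + 2·R2.
R5 ← R5 − 4·R2.
R3 ← R3 / (-14/3).
R1 ← R1 + 5/4·R3.
R2 ← R2 − 5/12·R3.
R4 ← R4 − 1/3·R3.
R5 ← R5 + 20/3·R3.
R4 ← R4 / (-1).
R1 ← R1 − 13/8·R4.
R2 ← R2 + 3/8·R4.
R3 ← R3 − 1/2·R4.
R5 ← R5 − 9·R4.
R5 ← R5 / (40).
R1 ← R1 − 9/2·R5.
R2 ← R2 + 3/2·R5.
R3 ← R3 − 1·R5.
R4 ← R4 + 5·R5.
Reading off the reduced rows gives u = -1, v = 2, w = 3, s = -3/2, t = -4/5.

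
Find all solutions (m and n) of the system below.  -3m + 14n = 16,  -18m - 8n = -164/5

Row-reduce the augmented matrix:
R1 ← R1 / (-3).
R2 ← R2 + 18·R1.
R2 ← R2 / (-92).
R1 ← R1 + 14/3·R2.
Reading off the reduced rows gives m = 6/5, n = 7/5.

m = 6/5, n = 7/5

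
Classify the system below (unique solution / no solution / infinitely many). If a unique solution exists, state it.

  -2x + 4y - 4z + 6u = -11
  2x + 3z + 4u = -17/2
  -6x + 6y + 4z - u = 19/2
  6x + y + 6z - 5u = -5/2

Row-reduce the augmented matrix:
R1 ← R1 / (-2).
R2 ← R2 − 2·R1.
R3 ← R3 + 6·R1.
R4 ← R4 − 6·R1.
R2 ← R2 / (4).
R1 ← R1 + 2·R2.
R3 ← R3 + 6·R2.
R4 ← R4 − 13·R2.
R3 ← R3 / (29/2).
R1 ← R1 − 3/2·R3.
R2 ← R2 + 1/4·R3.
R4 ← R4 + 11/4·R3.
R4 ← R4 / (-1175/58).
R1 ← R1 − 70/29·R4.
R2 ← R2 − 141/58·R4.
R3 ← R3 + 8/29·R4.
Reading off the reduced rows gives x = -2, y = -1, z = 1/2, u = -3/2.

x = -2, y = -1, z = 1/2, u = -3/2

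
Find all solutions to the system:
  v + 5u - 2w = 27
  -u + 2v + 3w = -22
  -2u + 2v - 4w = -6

Row-reduce the augmented matrix:
R1 ← R1 / (5).
R2 ← R2 + 1·R1.
R3 ← R3 + 2·R1.
R2 ← R2 / (11/5).
R1 ← R1 − 1/5·R2.
R3 ← R3 − 12/5·R2.
R3 ← R3 / (-84/11).
R1 ← R1 + 7/11·R3.
R2 ← R2 − 13/11·R3.
Reading off the reduced rows gives u = 5, v = -4, w = -3.

u = 5, v = -4, w = -3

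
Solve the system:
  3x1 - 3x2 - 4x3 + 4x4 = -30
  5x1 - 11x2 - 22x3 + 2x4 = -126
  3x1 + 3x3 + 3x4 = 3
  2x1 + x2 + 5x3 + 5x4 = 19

Row-reduce:
R1 ← R1 / (3).
R2 ← R2 − 5·R1.
R3 ← R3 − 3·R1.
R4 ← R4 − 2·R1.
R2 ← R2 / (-6).
R1 ← R1 + 1·R2.
R3 ← R3 − 3·R2.
R4 ← R4 − 3·R2.
R3 ← R3 / (-2/3).
R1 ← R1 − 11/9·R3.
R2 ← R2 − 23/9·R3.
Row 4 reduces to 0 = 1, a contradiction. The system is inconsistent.

no solution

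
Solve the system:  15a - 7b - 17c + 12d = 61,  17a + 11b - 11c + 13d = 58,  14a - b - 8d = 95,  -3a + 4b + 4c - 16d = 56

a = 4, b = 1, c = -4, d = -5

Row-reduce the augmented matrix:
R1 ← R1 / (15).
R2 ← R2 − 17·R1.
R3 ← R3 − 14·R1.
R4 ← R4 + 3·R1.
R2 ← R2 / (284/15).
R1 ← R1 + 7/15·R2.
R3 ← R3 − 83/15·R2.
R4 ← R4 − 13/5·R2.
R3 ← R3 / (955/71).
R1 ← R1 + 66/71·R3.
R2 ← R2 − 31/71·R3.
R4 ← R4 + 38/71·R3.
R4 ← R4 / (-54529/3820).
R1 ← R1 + 2023/3820·R4.
R2 ← R2 − 1119/1910·R4.
R3 ← R3 + 5403/3820·R4.
Reading off the reduced rows gives a = 4, b = 1, c = -4, d = -5.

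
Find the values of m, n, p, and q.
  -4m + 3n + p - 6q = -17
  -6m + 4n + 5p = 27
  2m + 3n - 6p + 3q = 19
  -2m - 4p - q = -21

m = 2, n = 6, p = 3, q = 5

Row-reduce the augmented matrix:
R1 ← R1 / (-4).
R2 ← R2 + 6·R1.
R3 ← R3 − 2·R1.
R4 ← R4 + 2·R1.
R2 ← R2 / (-1/2).
R1 ← R1 + 3/4·R2.
R3 ← R3 − 9/2·R2.
R4 ← R4 + 3/2·R2.
R3 ← R3 / (26).
R1 ← R1 + 11/2·R3.
R2 ← R2 + 7·R3.
R4 ← R4 + 15·R3.
R4 ← R4 / (565/26).
R1 ← R1 − 267/52·R4.
R2 ← R2 − 99/26·R4.
R3 ← R3 − 81/26·R4.
Reading off the reduced rows gives m = 2, n = 6, p = 3, q = 5.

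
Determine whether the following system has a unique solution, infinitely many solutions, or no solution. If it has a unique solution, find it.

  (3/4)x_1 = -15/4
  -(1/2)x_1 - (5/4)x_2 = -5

x_1 = -5, x_2 = 6

Row-reduce the augmented matrix:
R1 ← R1 / (3/4).
R2 ← R2 + 1/2·R1.
R2 ← R2 / (-5/4).
Reading off the reduced rows gives x_1 = -5, x_2 = 6.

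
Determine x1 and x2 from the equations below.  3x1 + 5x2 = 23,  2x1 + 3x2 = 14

Row-reduce the augmented matrix:
R1 ← R1 / (3).
R2 ← R2 − 2·R1.
R2 ← R2 / (-1/3).
R1 ← R1 − 5/3·R2.
Reading off the reduced rows gives x1 = 1, x2 = 4.

x1 = 1, x2 = 4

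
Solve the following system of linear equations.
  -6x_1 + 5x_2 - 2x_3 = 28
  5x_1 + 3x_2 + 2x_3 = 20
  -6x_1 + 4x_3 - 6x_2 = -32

x_1 = 0, x_2 = 6, x_3 = 1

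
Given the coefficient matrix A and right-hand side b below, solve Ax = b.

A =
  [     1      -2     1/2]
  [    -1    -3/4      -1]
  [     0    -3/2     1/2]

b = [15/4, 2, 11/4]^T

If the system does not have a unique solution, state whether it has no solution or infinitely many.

x_1 = 0, x_2 = -2, x_3 = -1/2

Row-reduce the augmented matrix:
R2 ← R2 + 1·R1.
R2 ← R2 / (-11/4).
R1 ← R1 + 2·R2.
R3 ← R3 + 3/2·R2.
R3 ← R3 / (17/22).
R1 ← R1 − 19/22·R3.
R2 ← R2 − 2/11·R3.
Reading off the reduced rows gives x_1 = 0, x_2 = -2, x_3 = -1/2.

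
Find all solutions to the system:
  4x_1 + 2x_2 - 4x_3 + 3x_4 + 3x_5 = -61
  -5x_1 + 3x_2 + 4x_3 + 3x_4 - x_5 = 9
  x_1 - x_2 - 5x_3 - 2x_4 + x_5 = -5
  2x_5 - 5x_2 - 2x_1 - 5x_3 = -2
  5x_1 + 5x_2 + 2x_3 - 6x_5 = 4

x_1 = -4, x_2 = -2, x_3 = 2, x_4 = -6, x_5 = -5

Row-reduce the augmented matrix:
R1 ← R1 / (4).
R2 ← R2 + 5·R1.
R3 ← R3 − 1·R1.
R4 ← R4 + 2·R1.
R5 ← R5 − 5·R1.
R2 ← R2 / (11/2).
R1 ← R1 − 1/2·R2.
R3 ← R3 + 3/2·R2.
R4 ← R4 + 4·R2.
R5 ← R5 − 5/2·R2.
R3 ← R3 / (-47/11).
R1 ← R1 + 10/11·R3.
R2 ← R2 + 2/11·R3.
R4 ← R4 + 85/11·R3.
R5 ← R5 − 82/11·R3.
R4 ← R4 / (757/94).
R1 ← R1 − 31/94·R4.
R2 ← R2 − 119/94·R4.
R3 ← R3 − 10/47·R4.
R5 ← R5 + 395/47·R4.
R5 ← R5 / (-4090/757).
R1 ← R1 − 103/757·R5.
R2 ← R2 + 93/757·R5.
R3 ← R3 + 251/757·R5.
R4 ← R4 − 347/757·R5.
Reading off the reduced rows gives x_1 = -4, x_2 = -2, x_3 = 2, x_4 = -6, x_5 = -5.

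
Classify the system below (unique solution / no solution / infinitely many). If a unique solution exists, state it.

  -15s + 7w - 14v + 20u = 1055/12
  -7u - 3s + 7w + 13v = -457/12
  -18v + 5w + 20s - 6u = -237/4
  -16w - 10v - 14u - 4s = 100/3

Row-reduce the augmented matrix:
R1 ← R1 / (20).
R2 ← R2 + 7·R1.
R3 ← R3 + 6·R1.
R4 ← R4 + 14·R1.
R2 ← R2 / (81/10).
R1 ← R1 + 7/10·R2.
R3 ← R3 + 111/5·R2.
R4 ← R4 + 99/5·R2.
R3 ← R3 / (33).
R1 ← R1 − 7/6·R3.
R2 ← R2 − 7/6·R3.
R4 ← R4 − 12·R3.
R4 ← R4 / (-3176/99).
R1 ← R1 + 2159/1782·R4.
R2 ← R2 + 1367/1782·R4.
R3 ← R3 + 64/297·R4.
Reading off the reduced rows gives u = 2, v = -4/3, w = -9/4, s = -3.

u = 2, v = -4/3, w = -9/4, s = -3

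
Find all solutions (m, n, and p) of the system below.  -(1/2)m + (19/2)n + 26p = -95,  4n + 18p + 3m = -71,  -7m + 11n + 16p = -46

Row-reduce:
R1 ← R1 / (-1/2).
R2 ← R2 − 3·R1.
R3 ← R3 + 7·R1.
R2 ← R2 / (61).
R1 ← R1 + 19·R2.
R3 ← R3 + 122·R2.
Row 3 reduces to 0 = 2, a contradiction. The system is inconsistent.

no solution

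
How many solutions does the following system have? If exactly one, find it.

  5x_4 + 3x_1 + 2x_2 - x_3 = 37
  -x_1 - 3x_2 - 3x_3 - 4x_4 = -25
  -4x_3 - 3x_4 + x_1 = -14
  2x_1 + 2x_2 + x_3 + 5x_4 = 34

Row-reduce the augmented matrix:
R1 ← R1 / (3).
R2 ← R2 + 1·R1.
R3 ← R3 − 1·R1.
R4 ← R4 − 2·R1.
R2 ← R2 / (-7/3).
R1 ← R1 − 2/3·R2.
R3 ← R3 + 2/3·R2.
R4 ← R4 − 2/3·R2.
R3 ← R3 / (-19/7).
R1 ← R1 + 9/7·R3.
R2 ← R2 − 10/7·R3.
R4 ← R4 − 5/7·R3.
R4 ← R4 / (-1/19).
R1 ← R1 − 55/19·R4.
R2 ← R2 + 21/19·R4.
R3 ← R3 − 28/19·R4.
Reading off the reduced rows gives x_1 = 5, x_2 = -1, x_3 = 1, x_4 = 5.

x_1 = 5, x_2 = -1, x_3 = 1, x_4 = 5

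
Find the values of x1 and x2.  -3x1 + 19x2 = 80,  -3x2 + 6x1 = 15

x1 = 5, x2 = 5

Row-reduce the augmented matrix:
R1 ← R1 / (-3).
R2 ← R2 − 6·R1.
R2 ← R2 / (35).
R1 ← R1 + 19/3·R2.
Reading off the reduced rows gives x1 = 5, x2 = 5.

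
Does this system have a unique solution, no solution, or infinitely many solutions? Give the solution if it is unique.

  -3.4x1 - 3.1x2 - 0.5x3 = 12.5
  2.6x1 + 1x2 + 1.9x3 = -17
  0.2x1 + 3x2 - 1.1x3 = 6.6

x1 = -4, x2 = 1, x3 = -4

Row-reduce the augmented matrix:
R1 ← R1 / (-17/5).
R2 ← R2 − 13/5·R1.
R3 ← R3 − 1/5·R1.
R2 ← R2 / (-233/170).
R1 ← R1 − 31/34·R2.
R3 ← R3 − 479/170·R2.
R3 ← R3 / (2319/1165).
R1 ← R1 − 539/466·R3.
R2 ← R2 + 258/233·R3.
Reading off the reduced rows gives x1 = -4, x2 = 1, x3 = -4.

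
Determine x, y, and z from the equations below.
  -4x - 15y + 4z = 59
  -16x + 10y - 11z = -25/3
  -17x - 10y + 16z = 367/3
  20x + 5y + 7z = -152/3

x = -3, y = -7/3, z = 3

Row-reduce the augmented matrix:
R1 ← R1 / (-4).
R2 ← R2 + 16·R1.
R3 ← R3 + 17·R1.
R4 ← R4 − 20·R1.
R2 ← R2 / (70).
R1 ← R1 − 15/4·R2.
R3 ← R3 − 215/4·R2.
R4 ← R4 + 70·R2.
R3 ← R3 / (1105/56).
R1 ← R1 − 25/56·R3.
R2 ← R2 + 27/70·R3.
R4 reduces to 0 = 0, so the extra equation is consistent.
Reading off the reduced rows gives x = -3, y = -7/3, z = 3.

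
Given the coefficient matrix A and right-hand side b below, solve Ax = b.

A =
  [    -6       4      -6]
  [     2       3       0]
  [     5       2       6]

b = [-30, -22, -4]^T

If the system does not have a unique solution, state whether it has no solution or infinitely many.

x_1 = -2, x_2 = -6, x_3 = 3

Row-reduce the augmented matrix:
R1 ← R1 / (-6).
R2 ← R2 − 2·R1.
R3 ← R3 − 5·R1.
R2 ← R2 / (13/3).
R1 ← R1 + 2/3·R2.
R3 ← R3 − 16/3·R2.
R3 ← R3 / (45/13).
R1 ← R1 − 9/13·R3.
R2 ← R2 + 6/13·R3.
Reading off the reduced rows gives x_1 = -2, x_2 = -6, x_3 = 3.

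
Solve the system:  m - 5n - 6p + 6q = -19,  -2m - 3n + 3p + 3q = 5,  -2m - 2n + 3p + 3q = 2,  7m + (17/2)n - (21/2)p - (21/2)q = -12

Row-reduce:
R2 ← R2 + 2·R1.
R3 ← R3 + 2·R1.
R4 ← R4 − 7·R1.
R2 ← R2 / (-13).
R1 ← R1 + 5·R2.
R3 ← R3 + 12·R2.
R4 ← R4 − 87/2·R2.
R3 ← R3 / (-9/13).
R1 ← R1 + 33/13·R3.
R2 ← R2 − 9/13·R3.
R4 ← R4 − 18/13·R3.
Row 4 reduces to 0 = -1/2, a contradiction. The system is inconsistent.

no solution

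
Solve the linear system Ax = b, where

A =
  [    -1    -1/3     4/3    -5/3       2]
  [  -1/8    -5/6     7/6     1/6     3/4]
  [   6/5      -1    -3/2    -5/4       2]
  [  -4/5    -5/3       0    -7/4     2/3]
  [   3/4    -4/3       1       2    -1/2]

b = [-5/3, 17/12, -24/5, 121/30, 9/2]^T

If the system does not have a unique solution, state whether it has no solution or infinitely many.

infinitely many solutions

Row-reduce:
R1 ← R1 / (-1).
R2 ← R2 + 1/8·R1.
R3 ← R3 − 6/5·R1.
R4 ← R4 + 4/5·R1.
R5 ← R5 − 3/4·R1.
R2 ← R2 / (-19/24).
R1 ← R1 − 1/3·R2.
R3 ← R3 + 7/5·R2.
R4 ← R4 + 7/5·R2.
R5 ← R5 + 19/12·R2.
R3 ← R3 / (-317/190).
R1 ← R1 + 52/57·R3.
R2 ← R2 + 24/19·R3.
R4 ← R4 + 808/285·R3.
R4 ← R4 / (21187/3804).
R1 ← R1 − 3770/951·R4.
R2 ← R2 − 789/317·R4.
R3 ← R3 − 1487/634·R4.
Rank is 4 with 5 unknowns, leaving x_5 free.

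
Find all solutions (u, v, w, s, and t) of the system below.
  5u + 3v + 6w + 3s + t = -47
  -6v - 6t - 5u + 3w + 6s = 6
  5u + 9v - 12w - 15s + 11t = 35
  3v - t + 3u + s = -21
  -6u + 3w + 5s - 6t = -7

infinitely many solutions

Row-reduce:
R1 ← R1 / (5).
R2 ← R2 + 5·R1.
R3 ← R3 − 5·R1.
R4 ← R4 − 3·R1.
R5 ← R5 + 6·R1.
R2 ← R2 / (-3).
R1 ← R1 − 3/5·R2.
R3 ← R3 − 6·R2.
R4 ← R4 − 6/5·R2.
R5 ← R5 − 18/5·R2.
Swap R3 and R5.
R3 ← R3 / (21).
R1 ← R1 − 3·R3.
R2 ← R2 + 3·R3.
R4 ← R4 / (14/5).
R1 ← R1 + 13/35·R4.
R2 ← R2 + 8/35·R4.
R3 ← R3 − 97/105·R4.
Rank is 4 with 5 unknowns, leaving t free.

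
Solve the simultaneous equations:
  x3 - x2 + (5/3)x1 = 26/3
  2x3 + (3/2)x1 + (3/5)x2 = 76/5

infinitely many solutions

Row-reduce:
R1 ← R1 / (5/3).
R2 ← R2 − 3/2·R1.
R2 ← R2 / (3/2).
R1 ← R1 + 3/5·R2.
Rank is 2 with 3 unknowns, leaving x3 free.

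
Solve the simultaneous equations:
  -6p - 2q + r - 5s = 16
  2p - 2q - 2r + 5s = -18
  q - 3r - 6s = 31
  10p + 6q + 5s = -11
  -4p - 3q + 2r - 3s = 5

no solution

Row-reduce:
R1 ← R1 / (-6).
R2 ← R2 − 2·R1.
R4 ← R4 − 10·R1.
R5 ← R5 + 4·R1.
R2 ← R2 / (-8/3).
R1 ← R1 − 1/3·R2.
R3 ← R3 − 1·R2.
R4 ← R4 − 8/3·R2.
R5 ← R5 + 5/3·R2.
R3 ← R3 / (-29/8).
R1 ← R1 + 3/8·R3.
R2 ← R2 − 5/8·R3.
R5 ← R5 − 19/8·R3.
Swap R4 and R5.
R4 ← R4 / (-141/29).
R1 ← R1 − 101/58·R4.
R2 ← R2 + 60/29·R4.
R3 ← R3 − 38/29·R4.
Row 5 reduces to 0 = 3, a contradiction. The system is inconsistent.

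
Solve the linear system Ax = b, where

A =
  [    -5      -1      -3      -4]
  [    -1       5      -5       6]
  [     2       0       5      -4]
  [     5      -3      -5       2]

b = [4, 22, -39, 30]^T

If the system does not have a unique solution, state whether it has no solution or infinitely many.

Row-reduce the augmented matrix:
R1 ← R1 / (-5).
R2 ← R2 + 1·R1.
R3 ← R3 − 2·R1.
R4 ← R4 − 5·R1.
R2 ← R2 / (26/5).
R1 ← R1 − 1/5·R2.
R3 ← R3 + 2/5·R2.
R4 ← R4 + 4·R2.
R3 ← R3 / (45/13).
R1 ← R1 − 10/13·R3.
R2 ← R2 + 11/13·R3.
R4 ← R4 + 148/13·R3.
R4 ← R4 / (-202/15).
R1 ← R1 − 5/3·R4.
R2 ← R2 − 1/15·R4.
R3 ← R3 + 22/15·R4.
Reading off the reduced rows gives x_1 = -2, x_2 = -5, x_3 = -3, x_4 = 5.

x_1 = -2, x_2 = -5, x_3 = -3, x_4 = 5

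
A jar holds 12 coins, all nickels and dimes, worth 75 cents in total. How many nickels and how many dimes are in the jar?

nickels: 9, dimes: 3

Let n = nickels, d = dimes.
  n + d = 12
  5n + 10d = 75
From equation 1: n = 12 − d.
Substitute into equation 2 and solve: d = 3.
Then n = 9.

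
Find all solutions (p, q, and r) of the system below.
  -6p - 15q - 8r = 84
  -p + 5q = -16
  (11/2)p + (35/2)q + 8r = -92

infinitely many solutions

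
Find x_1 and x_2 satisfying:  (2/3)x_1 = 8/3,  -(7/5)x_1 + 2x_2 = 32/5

Row-reduce the augmented matrix:
R1 ← R1 / (2/3).
R2 ← R2 + 7/5·R1.
R2 ← R2 / (2).
Reading off the reduced rows gives x_1 = 4, x_2 = 6.

x_1 = 4, x_2 = 6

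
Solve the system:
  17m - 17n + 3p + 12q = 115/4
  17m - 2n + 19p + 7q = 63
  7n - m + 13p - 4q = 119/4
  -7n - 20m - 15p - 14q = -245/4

m = -1/2, n = -1/4, p = 3, q = 2

Row-reduce the augmented matrix:
R1 ← R1 / (17).
R2 ← R2 − 17·R1.
R3 ← R3 + 1·R1.
R4 ← R4 + 20·R1.
R2 ← R2 / (15).
R1 ← R1 + 1·R2.
R3 ← R3 − 6·R2.
R4 ← R4 + 27·R2.
R3 ← R3 / (576/85).
R1 ← R1 − 317/255·R3.
R2 ← R2 − 16/15·R3.
R4 ← R4 − 1473/85·R3.
R4 ← R4 / (-535/96).
R1 ← R1 − 527/864·R4.
R2 ← R2 + 7/54·R4.
R3 ← R3 + 55/288·R4.
Reading off the reduced rows gives m = -1/2, n = -1/4, p = 3, q = 2.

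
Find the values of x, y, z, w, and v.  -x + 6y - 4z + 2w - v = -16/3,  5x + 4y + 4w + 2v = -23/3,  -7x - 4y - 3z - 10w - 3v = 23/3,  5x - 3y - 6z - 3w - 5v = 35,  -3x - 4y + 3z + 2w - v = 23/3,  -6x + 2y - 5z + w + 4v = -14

x = 1, y = -8/3, z = -5/3, w = 1, v = -3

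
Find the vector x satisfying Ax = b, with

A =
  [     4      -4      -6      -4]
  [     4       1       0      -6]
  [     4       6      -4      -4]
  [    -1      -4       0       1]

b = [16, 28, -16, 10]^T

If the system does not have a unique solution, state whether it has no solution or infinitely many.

Row-reduce the augmented matrix:
R1 ← R1 / (4).
R2 ← R2 − 4·R1.
R3 ← R3 − 4·R1.
R4 ← R4 + 1·R1.
R2 ← R2 / (5).
R1 ← R1 + 1·R2.
R3 ← R3 − 10·R2.
R4 ← R4 + 5·R2.
R3 ← R3 / (-10).
R1 ← R1 + 3/10·R3.
R2 ← R2 − 6/5·R3.
R4 ← R4 − 9/2·R3.
R4 ← R4 / (-1/5).
R1 ← R1 + 38/25·R4.
R2 ← R2 − 2/25·R4.
R3 ← R3 + 2/5·R4.
Reading off the reduced rows gives x_1 = 2, x_2 = -4, x_3 = 4, x_4 = -4.

x_1 = 2, x_2 = -4, x_3 = 4, x_4 = -4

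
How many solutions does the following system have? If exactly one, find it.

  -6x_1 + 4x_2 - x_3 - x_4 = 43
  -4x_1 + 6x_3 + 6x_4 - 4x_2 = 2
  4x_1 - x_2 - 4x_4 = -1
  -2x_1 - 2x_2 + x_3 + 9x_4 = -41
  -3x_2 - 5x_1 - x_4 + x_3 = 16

Row-reduce the augmented matrix:
R1 ← R1 / (-6).
R2 ← R2 + 4·R1.
R3 ← R3 − 4·R1.
R4 ← R4 + 2·R1.
R5 ← R5 + 5·R1.
R2 ← R2 / (-20/3).
R1 ← R1 + 2/3·R2.
R3 ← R3 − 5/3·R2.
R4 ← R4 + 10/3·R2.
R5 ← R5 + 19/3·R2.
R1 ← R1 + 1/2·R3.
R2 ← R2 + 1·R3.
R4 ← R4 + 2·R3.
R5 ← R5 + 9/2·R3.
Swap R4 and R5.
R4 ← R4 / (-20).
R1 ← R1 + 2·R4.
R2 ← R2 + 4·R4.
R3 ← R3 + 3·R4.
R5 reduces to 0 = 0, so the extra equation is consistent.
Reading off the reduced rows gives x_1 = -4, x_2 = 5, x_3 = 6, x_4 = -5.

x_1 = -4, x_2 = 5, x_3 = 6, x_4 = -5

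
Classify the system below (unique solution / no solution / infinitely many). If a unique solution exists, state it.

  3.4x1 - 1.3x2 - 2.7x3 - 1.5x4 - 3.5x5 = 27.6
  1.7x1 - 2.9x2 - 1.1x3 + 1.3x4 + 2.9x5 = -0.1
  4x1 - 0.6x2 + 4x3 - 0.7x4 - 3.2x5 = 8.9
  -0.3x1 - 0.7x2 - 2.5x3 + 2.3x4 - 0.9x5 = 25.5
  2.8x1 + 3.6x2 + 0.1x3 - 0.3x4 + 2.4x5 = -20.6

x1 = 1, x2 = -2, x3 = -3, x4 = 5, x5 = -6

Row-reduce the augmented matrix:
R1 ← R1 / (17/5).
R2 ← R2 − 17/10·R1.
R3 ← R3 − 4·R1.
R4 ← R4 + 3/10·R1.
R5 ← R5 − 14/5·R1.
R2 ← R2 / (-9/4).
R1 ← R1 + 13/34·R2.
R3 ← R3 − 79/85·R2.
R4 ← R4 + 277/340·R2.
R5 ← R5 − 397/85·R2.
R3 ← R3 / (5569/765).
R1 ← R1 + 128/153·R3.
R2 ← R2 + 1/9·R3.
R4 ← R4 + 2164/765·R3.
R5 ← R5 − 4349/1530·R3.
R4 ← R4 / (301858/139225).
R1 ← R1 + 15868/27845·R4.
R2 ← R2 + 9823/11138·R4.
R3 ← R3 − 14623/55690·R4.
R5 ← R5 − 495011/111380·R4.
R5 ← R5 / (13202507/754645).
R1 ← R1 + 296392/150929·R5.
R2 ← R2 + 415251/150929·R5.
R3 ← R3 − 91560/150929·R5.
R4 ← R4 + 124578/150929·R5.
Reading off the reduced rows gives x1 = 1, x2 = -2, x3 = -3, x4 = 5, x5 = -6.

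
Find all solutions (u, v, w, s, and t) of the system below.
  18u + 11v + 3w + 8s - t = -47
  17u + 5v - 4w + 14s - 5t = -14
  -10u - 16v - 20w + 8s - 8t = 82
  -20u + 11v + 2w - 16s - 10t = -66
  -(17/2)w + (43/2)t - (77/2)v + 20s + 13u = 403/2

Row-reduce:
R1 ← R1 / (18).
R2 ← R2 − 17·R1.
R3 ← R3 + 10·R1.
R4 ← R4 + 20·R1.
R5 ← R5 − 13·R1.
R2 ← R2 / (-97/18).
R1 ← R1 − 11/18·R2.
R3 ← R3 + 89/9·R2.
R4 ← R4 − 209/9·R2.
R5 ← R5 + 418/9·R2.
R3 ← R3 / (-562/97).
R1 ← R1 + 59/97·R3.
R2 ← R2 − 123/97·R3.
R4 ← R4 + 2339/97·R3.
R5 ← R5 − 4678/97·R3.
R4 ← R4 / (5082/281).
R1 ← R1 − 312/281·R4.
R2 ← R2 + 298/281·R4.
R3 ← R3 + 30/281·R4.
R5 ← R5 + 10164/281·R4.
Row 5 reduces to 0 = -1, a contradiction. The system is inconsistent.

no solution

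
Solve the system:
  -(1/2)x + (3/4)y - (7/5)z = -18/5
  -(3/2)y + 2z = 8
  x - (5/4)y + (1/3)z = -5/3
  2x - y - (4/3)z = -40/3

no solution

Row-reduce:
R1 ← R1 / (-1/2).
R3 ← R3 − 1·R1.
R4 ← R4 − 2·R1.
R2 ← R2 / (-3/2).
R1 ← R1 + 3/2·R2.
R3 ← R3 − 1/4·R2.
R4 ← R4 − 2·R2.
R3 ← R3 / (-32/15).
R1 ← R1 − 4/5·R3.
R2 ← R2 + 4/3·R3.
R4 ← R4 + 64/15·R3.
Row 4 reduces to 0 = -2, a contradiction. The system is inconsistent.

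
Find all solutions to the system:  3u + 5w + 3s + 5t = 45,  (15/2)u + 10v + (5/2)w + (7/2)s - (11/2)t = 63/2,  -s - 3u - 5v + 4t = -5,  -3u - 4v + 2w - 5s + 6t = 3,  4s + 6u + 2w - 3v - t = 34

no solution

Row-reduce:
R1 ← R1 / (3).
R2 ← R2 − 15/2·R1.
R3 ← R3 + 3·R1.
R4 ← R4 + 3·R1.
R5 ← R5 − 6·R1.
R2 ← R2 / (10).
R3 ← R3 + 5·R2.
R4 ← R4 + 4·R2.
R5 ← R5 + 3·R2.
Swap R3 and R4.
R3 ← R3 / (3).
R1 ← R1 − 5/3·R3.
R2 ← R2 + 1·R3.
R5 ← R5 + 11·R3.
Swap R4 and R5.
R4 ← R4 / (-82/5).
R1 ← R1 − 3·R4.
R2 ← R2 + 8/5·R4.
R3 ← R3 + 6/5·R4.
Row 5 reduces to 0 = -1/2, a contradiction. The system is inconsistent.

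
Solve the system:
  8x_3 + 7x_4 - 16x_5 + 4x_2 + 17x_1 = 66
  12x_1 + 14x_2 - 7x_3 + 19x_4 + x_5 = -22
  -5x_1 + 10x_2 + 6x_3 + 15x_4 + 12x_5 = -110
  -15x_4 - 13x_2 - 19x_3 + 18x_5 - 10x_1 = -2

Row-reduce:
R1 ← R1 / (17).
R2 ← R2 − 12·R1.
R3 ← R3 + 5·R1.
R4 ← R4 + 10·R1.
R2 ← R2 / (190/17).
R1 ← R1 − 4/17·R2.
R3 ← R3 − 190/17·R2.
R4 ← R4 + 181/17·R2.
R3 ← R3 / (21).
R1 ← R1 − 14/19·R3.
R2 ← R2 + 43/38·R3.
R4 ← R4 + 1001/38·R3.
R4 ← R4 / (596/95).
R1 ← R1 − 1/95·R4.
R2 ← R2 − 944/665·R4.
R3 ← R3 − 1/7·R4.
Rank is 4 with 5 unknowns, leaving x_5 free.

infinitely many solutions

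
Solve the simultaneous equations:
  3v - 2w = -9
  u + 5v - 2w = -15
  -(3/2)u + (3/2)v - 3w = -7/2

Row-reduce:
Swap R1 and R2.
R3 ← R3 + 3/2·R1.
R2 ← R2 / (3).
R1 ← R1 − 5·R2.
R3 ← R3 − 9·R2.
Row 3 reduces to 0 = 1, a contradiction. The system is inconsistent.

no solution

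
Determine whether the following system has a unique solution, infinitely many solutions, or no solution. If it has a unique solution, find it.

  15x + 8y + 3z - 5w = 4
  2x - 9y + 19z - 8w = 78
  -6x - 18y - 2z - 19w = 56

infinitely many solutions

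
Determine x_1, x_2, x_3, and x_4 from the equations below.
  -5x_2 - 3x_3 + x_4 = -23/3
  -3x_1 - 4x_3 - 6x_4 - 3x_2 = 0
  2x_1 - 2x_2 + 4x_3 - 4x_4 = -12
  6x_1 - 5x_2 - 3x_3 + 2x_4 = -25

Row-reduce the augmented matrix:
Swap R1 and R2.
R1 ← R1 / (-3).
R3 ← R3 − 2·R1.
R4 ← R4 − 6·R1.
R2 ← R2 / (-5).
R1 ← R1 − 1·R2.
R3 ← R3 + 4·R2.
R4 ← R4 + 11·R2.
R3 ← R3 / (56/15).
R1 ← R1 − 11/15·R3.
R2 ← R2 − 3/5·R3.
R4 ← R4 + 22/5·R3.
R4 ← R4 / (-158/7).
R1 ← R1 − 55/14·R4.
R2 ← R2 − 17/14·R4.
R3 ← R3 + 33/14·R4.
Reading off the reduced rows gives x_1 = -3, x_2 = 5/3, x_3 = 0, x_4 = 2/3.

x_1 = -3, x_2 = 5/3, x_3 = 0, x_4 = 2/3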